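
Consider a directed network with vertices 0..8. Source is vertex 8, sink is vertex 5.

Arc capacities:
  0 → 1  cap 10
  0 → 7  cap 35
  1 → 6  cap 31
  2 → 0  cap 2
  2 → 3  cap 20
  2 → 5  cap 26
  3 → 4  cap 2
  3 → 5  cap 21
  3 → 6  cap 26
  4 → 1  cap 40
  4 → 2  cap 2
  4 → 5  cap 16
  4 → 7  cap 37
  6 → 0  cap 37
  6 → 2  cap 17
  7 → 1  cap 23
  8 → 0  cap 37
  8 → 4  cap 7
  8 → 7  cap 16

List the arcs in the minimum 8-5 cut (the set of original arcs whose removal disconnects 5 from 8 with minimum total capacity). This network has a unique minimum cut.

augment #1: 8→4→5 push 7
augment #2: 8→0→1→6→2→5 push 10
augment #3: 8→7→1→6→2→5 push 7
max flow = 24; residual-reachable set from 8 gives S-side
cut edges (S→T): {(6,2), (8,4)} total cap 24

Min-cut arcs: {(6,2), (8,4)} (total capacity 24)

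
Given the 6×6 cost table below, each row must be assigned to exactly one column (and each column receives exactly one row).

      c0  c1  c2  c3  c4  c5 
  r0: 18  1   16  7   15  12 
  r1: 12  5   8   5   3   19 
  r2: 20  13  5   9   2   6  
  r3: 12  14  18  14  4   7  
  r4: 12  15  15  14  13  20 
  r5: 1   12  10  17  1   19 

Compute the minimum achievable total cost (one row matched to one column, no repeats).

Minimum assignment cost: 31

one of 3 optimal assignments: row0→col1 (cost 1), row1→col3 (cost 5), row2→col2 (cost 5), row3→col5 (cost 7), row4→col0 (cost 12), row5→col4 (cost 1)
total = 1 + 5 + 5 + 7 + 12 + 1 = 31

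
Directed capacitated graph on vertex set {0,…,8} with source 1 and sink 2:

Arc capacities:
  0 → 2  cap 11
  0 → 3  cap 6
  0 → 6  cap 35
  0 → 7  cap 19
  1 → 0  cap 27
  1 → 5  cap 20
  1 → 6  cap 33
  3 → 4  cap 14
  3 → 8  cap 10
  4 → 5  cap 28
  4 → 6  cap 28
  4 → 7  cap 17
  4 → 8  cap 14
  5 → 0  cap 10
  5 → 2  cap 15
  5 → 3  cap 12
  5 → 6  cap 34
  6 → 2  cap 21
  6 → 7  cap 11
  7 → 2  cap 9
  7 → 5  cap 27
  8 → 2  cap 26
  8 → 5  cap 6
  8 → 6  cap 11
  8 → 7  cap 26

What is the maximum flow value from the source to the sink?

Maximum flow value: 74

augment #1: 1→0→2 bottleneck 11, total now 11
augment #2: 1→5→2 bottleneck 15, total now 26
augment #3: 1→6→2 bottleneck 21, total now 47
augment #4: 1→0→7→2 bottleneck 9, total now 56
augment #5: 1→0→3→8→2 bottleneck 6, total now 62
augment #6: 1→5→3→8→2 bottleneck 4, total now 66
augment #7: 1→5→3→4→8→2 bottleneck 1, total now 67
augment #8: 1→0→7→5→3→4→8→2 bottleneck 1, total now 68
augment #9: 1→6→7→5→3→4→8→2 bottleneck 6, total now 74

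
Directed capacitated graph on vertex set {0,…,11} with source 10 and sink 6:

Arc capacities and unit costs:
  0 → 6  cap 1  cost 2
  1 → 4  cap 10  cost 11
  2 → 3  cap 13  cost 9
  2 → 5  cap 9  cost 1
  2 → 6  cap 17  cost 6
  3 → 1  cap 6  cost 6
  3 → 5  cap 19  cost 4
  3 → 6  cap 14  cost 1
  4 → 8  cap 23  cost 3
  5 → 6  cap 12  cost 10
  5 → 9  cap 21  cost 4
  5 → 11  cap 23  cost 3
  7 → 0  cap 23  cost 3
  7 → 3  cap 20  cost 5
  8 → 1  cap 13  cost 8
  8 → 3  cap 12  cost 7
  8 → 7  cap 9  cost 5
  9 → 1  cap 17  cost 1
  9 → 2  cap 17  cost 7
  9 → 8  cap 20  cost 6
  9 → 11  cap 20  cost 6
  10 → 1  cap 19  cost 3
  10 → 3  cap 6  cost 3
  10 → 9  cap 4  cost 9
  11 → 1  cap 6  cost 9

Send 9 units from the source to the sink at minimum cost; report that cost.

shortest-cost path #1: 10→3→6 push 6 @ unit cost 4 (adds 24)
shortest-cost path #2: 10→9→2→6 push 3 @ unit cost 22 (adds 66)
total cost = 90

Minimum cost for 9 units: 90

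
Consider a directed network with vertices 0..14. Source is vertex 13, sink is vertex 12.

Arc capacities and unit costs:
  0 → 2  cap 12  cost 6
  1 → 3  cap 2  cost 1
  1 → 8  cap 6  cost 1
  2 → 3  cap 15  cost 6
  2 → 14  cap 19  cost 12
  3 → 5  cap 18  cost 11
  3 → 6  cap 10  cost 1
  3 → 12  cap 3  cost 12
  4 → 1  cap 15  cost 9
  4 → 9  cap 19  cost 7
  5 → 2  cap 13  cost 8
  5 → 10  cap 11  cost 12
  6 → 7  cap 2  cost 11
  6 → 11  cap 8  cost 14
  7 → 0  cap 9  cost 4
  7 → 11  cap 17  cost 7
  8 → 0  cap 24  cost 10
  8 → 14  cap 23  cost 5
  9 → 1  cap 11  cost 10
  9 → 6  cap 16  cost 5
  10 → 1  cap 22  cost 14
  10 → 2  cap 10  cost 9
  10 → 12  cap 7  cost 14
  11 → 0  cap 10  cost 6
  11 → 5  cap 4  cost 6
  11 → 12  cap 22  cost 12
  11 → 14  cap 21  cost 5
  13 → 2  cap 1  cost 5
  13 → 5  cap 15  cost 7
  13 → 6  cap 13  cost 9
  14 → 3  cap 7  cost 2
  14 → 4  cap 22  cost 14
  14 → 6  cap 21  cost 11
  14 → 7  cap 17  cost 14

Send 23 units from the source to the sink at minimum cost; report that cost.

shortest-cost path #1: 13→2→3→12 push 1 @ unit cost 23 (adds 23)
shortest-cost path #2: 13→5→10→12 push 7 @ unit cost 33 (adds 231)
shortest-cost path #3: 13→5→2→3→12 push 2 @ unit cost 33 (adds 66)
shortest-cost path #4: 13→6→11→12 push 8 @ unit cost 35 (adds 280)
shortest-cost path #5: 13→6→7→11→12 push 2 @ unit cost 39 (adds 78)
shortest-cost path #6: 13→5→2→14→7→11→12 push 3 @ unit cost 60 (adds 180)
total cost = 858

Minimum cost for 23 units: 858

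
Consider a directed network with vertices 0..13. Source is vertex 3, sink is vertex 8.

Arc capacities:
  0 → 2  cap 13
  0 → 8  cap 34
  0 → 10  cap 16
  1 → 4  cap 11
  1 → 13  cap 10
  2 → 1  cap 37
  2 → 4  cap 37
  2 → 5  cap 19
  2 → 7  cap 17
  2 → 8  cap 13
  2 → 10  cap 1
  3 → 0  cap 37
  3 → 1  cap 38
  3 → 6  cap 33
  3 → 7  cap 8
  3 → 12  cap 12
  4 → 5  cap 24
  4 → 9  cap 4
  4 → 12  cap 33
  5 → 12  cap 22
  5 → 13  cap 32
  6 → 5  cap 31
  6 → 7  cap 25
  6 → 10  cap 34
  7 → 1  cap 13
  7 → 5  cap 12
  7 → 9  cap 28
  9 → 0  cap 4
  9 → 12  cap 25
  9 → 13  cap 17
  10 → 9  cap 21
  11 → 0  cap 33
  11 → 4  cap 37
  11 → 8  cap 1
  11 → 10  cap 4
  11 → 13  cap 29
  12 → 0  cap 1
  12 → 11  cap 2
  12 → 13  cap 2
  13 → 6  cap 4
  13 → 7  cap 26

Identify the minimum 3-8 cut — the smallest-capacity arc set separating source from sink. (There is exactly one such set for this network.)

Min-cut arcs: {(3,0), (9,0), (12,0), (12,11)} (total capacity 44)

augment #1: 3→0→8 push 34
augment #2: 3→0→2→8 push 3
augment #3: 3→12→11→8 push 1
augment #4: 3→12→0→2→8 push 1
augment #5: 3→7→9→0→2→8 push 4
augment #6: 3→12→11→0→2→8 push 1
max flow = 44; residual-reachable set from 3 gives S-side
cut edges (S→T): {(3,0), (9,0), (12,0), (12,11)} total cap 44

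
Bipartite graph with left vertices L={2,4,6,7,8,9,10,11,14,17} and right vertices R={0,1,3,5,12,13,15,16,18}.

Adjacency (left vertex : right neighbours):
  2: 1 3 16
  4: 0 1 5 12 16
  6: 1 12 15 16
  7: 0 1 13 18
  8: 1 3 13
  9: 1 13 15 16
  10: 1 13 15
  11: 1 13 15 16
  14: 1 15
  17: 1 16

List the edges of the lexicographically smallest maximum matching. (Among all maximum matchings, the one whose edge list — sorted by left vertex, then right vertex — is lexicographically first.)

Lex-smallest maximum matching: {(2,1), (4,0), (6,12), (7,18), (8,3), (9,13), (10,15), (11,16)}

|M| = 8 (so the lex-smallest maximum matching has 8 edges)
process left vertices in ascending order; for each, take the smallest-labelled available neighbour that still permits 8 edges overall, or leave it unmatched if none does
lex-smallest matching: {2-1, 4-0, 6-12, 7-18, 8-3, 9-13, 10-15, 11-16}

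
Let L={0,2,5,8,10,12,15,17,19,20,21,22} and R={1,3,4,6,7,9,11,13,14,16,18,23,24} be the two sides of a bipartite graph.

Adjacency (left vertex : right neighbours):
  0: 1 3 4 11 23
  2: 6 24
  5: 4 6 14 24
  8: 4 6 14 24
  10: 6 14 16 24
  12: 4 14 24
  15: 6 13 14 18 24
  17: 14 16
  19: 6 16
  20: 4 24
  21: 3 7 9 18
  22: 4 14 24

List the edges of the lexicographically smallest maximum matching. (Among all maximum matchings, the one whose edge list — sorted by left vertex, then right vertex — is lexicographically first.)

Lex-smallest maximum matching: {(0,1), (2,6), (5,4), (8,14), (10,16), (12,24), (15,13), (21,3)}

|M| = 8 (so the lex-smallest maximum matching has 8 edges)
process left vertices in ascending order; for each, take the smallest-labelled available neighbour that still permits 8 edges overall, or leave it unmatched if none does
lex-smallest matching: {0-1, 2-6, 5-4, 8-14, 10-16, 12-24, 15-13, 21-3}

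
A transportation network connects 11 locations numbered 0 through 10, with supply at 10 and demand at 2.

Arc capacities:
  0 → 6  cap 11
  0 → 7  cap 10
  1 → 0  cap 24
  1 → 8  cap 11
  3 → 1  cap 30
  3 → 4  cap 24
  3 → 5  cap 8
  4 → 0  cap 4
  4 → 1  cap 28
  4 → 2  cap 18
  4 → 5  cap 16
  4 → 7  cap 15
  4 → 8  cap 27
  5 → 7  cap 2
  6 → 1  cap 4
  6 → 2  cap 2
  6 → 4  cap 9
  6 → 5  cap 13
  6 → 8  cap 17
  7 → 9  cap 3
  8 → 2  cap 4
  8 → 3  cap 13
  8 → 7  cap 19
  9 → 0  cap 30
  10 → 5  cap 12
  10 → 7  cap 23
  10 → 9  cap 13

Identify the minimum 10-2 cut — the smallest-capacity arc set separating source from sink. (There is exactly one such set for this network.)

Min-cut arcs: {(0,6)} (total capacity 11)

augment #1: 10→9→0→6→2 push 2
augment #2: 10→9→0→6→4→2 push 9
max flow = 11; residual-reachable set from 10 gives S-side
cut edges (S→T): {(0,6)} total cap 11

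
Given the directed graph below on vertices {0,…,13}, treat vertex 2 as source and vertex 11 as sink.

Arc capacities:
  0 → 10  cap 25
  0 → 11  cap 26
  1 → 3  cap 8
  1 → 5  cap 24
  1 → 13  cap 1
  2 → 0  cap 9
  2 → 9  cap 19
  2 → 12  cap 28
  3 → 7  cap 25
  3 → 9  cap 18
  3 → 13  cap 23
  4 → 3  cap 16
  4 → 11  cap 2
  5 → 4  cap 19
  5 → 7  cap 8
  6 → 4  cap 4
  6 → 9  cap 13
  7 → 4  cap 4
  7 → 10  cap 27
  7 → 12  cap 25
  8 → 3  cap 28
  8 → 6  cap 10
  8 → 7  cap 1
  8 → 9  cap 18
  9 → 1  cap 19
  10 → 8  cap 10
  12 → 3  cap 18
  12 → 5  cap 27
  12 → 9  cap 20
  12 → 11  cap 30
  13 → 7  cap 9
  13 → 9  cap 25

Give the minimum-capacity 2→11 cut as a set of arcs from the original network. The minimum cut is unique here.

augment #1: 2→0→11 push 9
augment #2: 2→12→11 push 28
augment #3: 2→9→1→5→4→11 push 2
augment #4: 2→9→1→3→7→12→11 push 2
max flow = 41; residual-reachable set from 2 gives S-side
cut edges (S→T): {(2,0), (4,11), (12,11)} total cap 41

Min-cut arcs: {(2,0), (4,11), (12,11)} (total capacity 41)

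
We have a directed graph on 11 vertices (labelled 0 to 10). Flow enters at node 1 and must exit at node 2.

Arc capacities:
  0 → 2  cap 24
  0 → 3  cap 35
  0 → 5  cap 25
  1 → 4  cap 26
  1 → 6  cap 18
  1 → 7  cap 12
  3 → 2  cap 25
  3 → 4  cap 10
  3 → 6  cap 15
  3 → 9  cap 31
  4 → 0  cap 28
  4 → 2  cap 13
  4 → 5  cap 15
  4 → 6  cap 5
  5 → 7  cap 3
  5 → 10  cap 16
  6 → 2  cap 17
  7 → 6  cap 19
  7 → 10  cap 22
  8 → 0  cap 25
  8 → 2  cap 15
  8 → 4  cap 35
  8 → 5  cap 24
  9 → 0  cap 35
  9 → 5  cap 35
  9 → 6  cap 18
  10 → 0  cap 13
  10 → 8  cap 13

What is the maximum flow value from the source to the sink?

Maximum flow value: 55

augment #1: 1→4→2 bottleneck 13, total now 13
augment #2: 1→6→2 bottleneck 17, total now 30
augment #3: 1→4→0→2 bottleneck 13, total now 43
augment #4: 1→7→10→0→2 bottleneck 11, total now 54
augment #5: 1→7→10→8→2 bottleneck 1, total now 55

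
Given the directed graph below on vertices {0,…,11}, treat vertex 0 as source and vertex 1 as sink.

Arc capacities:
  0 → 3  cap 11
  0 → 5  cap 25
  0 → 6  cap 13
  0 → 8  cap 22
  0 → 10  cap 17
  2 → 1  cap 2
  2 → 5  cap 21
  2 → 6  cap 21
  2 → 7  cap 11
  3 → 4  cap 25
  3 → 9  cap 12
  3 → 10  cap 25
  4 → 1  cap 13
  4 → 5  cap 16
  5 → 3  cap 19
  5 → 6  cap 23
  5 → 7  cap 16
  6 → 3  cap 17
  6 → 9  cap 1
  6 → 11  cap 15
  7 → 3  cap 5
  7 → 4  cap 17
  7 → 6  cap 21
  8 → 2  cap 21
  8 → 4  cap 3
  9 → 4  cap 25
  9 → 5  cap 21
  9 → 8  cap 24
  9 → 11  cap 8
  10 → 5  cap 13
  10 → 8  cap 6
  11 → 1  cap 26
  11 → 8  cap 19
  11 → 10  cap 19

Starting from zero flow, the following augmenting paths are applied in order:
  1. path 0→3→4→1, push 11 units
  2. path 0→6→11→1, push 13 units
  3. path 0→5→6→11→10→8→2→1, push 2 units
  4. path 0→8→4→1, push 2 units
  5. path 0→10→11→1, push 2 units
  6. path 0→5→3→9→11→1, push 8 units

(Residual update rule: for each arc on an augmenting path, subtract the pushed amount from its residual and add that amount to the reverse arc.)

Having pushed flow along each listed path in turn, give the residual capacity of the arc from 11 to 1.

after path 1 (0→3→4→1, push 11): res(11,1)=26
after path 2 (0→6→11→1, push 13): res(11,1)=13
after path 3 (0→5→6→11→10→8→2→1, push 2): res(11,1)=13
after path 4 (0→8→4→1, push 2): res(11,1)=13
after path 5 (0→10→11→1, push 2): res(11,1)=11
after path 6 (0→5→3→9→11→1, push 8): res(11,1)=3

Residual capacity of (11,1): 3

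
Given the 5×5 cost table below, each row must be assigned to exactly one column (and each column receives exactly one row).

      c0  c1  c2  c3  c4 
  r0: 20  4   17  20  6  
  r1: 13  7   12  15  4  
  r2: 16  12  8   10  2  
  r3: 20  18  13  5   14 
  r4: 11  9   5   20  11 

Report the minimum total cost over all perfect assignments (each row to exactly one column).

optimal assignment: row0→col1 (cost 4), row1→col0 (cost 13), row2→col4 (cost 2), row3→col3 (cost 5), row4→col2 (cost 5)
total = 4 + 13 + 2 + 5 + 5 = 29

Minimum assignment cost: 29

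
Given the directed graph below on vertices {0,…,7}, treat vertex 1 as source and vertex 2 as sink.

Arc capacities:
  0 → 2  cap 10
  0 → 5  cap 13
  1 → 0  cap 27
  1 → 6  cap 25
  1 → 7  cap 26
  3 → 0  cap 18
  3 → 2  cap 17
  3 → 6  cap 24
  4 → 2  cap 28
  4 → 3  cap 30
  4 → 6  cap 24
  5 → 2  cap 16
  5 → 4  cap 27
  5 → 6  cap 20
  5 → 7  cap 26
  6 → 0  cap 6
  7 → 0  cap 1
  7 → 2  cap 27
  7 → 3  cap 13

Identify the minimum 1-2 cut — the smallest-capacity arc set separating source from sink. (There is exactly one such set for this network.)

Min-cut arcs: {(0,2), (0,5), (1,7)} (total capacity 49)

augment #1: 1→0→2 push 10
augment #2: 1→7→2 push 26
augment #3: 1→0→5→2 push 13
max flow = 49; residual-reachable set from 1 gives S-side
cut edges (S→T): {(0,2), (0,5), (1,7)} total cap 49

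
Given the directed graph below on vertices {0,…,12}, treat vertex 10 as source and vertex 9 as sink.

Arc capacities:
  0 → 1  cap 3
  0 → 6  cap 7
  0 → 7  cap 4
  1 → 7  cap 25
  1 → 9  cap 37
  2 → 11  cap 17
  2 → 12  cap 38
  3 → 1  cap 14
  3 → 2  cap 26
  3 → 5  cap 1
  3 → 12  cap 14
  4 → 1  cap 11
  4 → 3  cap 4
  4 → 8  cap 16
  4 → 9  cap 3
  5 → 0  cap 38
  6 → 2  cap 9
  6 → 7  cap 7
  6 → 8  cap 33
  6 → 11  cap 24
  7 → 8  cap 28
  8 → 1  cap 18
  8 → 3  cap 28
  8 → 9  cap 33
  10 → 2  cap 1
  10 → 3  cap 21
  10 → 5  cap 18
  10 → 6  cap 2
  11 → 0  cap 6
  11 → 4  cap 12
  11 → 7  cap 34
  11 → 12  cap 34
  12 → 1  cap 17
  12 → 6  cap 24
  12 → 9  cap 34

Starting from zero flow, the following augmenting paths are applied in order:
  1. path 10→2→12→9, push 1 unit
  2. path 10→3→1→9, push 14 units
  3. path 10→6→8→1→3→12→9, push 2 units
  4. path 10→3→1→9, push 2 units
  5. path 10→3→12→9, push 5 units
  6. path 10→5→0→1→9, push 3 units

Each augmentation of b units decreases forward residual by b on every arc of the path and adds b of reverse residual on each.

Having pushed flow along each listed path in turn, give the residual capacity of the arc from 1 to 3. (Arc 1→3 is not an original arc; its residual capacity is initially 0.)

Residual capacity of (1,3): 14

after path 1 (10→2→12→9, push 1): res(1,3)=0
after path 2 (10→3→1→9, push 14): res(1,3)=14
after path 3 (10→6→8→1→3→12→9, push 2): res(1,3)=12
after path 4 (10→3→1→9, push 2): res(1,3)=14
after path 5 (10→3→12→9, push 5): res(1,3)=14
after path 6 (10→5→0→1→9, push 3): res(1,3)=14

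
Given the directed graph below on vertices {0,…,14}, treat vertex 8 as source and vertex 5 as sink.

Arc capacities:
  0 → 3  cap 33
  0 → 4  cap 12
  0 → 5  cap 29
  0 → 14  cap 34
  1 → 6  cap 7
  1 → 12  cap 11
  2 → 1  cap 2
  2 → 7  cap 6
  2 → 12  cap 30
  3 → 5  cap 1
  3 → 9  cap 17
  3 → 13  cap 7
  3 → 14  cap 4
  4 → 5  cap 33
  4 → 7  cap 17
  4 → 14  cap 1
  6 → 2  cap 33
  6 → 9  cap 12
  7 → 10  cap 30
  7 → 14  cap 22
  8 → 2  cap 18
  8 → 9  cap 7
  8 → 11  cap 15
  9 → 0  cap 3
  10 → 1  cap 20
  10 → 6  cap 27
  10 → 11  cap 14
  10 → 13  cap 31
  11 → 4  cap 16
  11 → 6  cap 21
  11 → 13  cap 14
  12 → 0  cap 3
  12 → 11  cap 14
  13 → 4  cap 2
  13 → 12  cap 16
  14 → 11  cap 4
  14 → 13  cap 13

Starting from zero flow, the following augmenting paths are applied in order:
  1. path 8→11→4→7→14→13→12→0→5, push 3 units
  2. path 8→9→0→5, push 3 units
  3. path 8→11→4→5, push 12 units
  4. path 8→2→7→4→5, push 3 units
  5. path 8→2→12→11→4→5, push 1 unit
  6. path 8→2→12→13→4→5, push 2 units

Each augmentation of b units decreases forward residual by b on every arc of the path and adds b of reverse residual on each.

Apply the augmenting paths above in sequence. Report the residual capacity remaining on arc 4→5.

after path 1 (8→11→4→7→14→13→12→0→5, push 3): res(4,5)=33
after path 2 (8→9→0→5, push 3): res(4,5)=33
after path 3 (8→11→4→5, push 12): res(4,5)=21
after path 4 (8→2→7→4→5, push 3): res(4,5)=18
after path 5 (8→2→12→11→4→5, push 1): res(4,5)=17
after path 6 (8→2→12→13→4→5, push 2): res(4,5)=15

Residual capacity of (4,5): 15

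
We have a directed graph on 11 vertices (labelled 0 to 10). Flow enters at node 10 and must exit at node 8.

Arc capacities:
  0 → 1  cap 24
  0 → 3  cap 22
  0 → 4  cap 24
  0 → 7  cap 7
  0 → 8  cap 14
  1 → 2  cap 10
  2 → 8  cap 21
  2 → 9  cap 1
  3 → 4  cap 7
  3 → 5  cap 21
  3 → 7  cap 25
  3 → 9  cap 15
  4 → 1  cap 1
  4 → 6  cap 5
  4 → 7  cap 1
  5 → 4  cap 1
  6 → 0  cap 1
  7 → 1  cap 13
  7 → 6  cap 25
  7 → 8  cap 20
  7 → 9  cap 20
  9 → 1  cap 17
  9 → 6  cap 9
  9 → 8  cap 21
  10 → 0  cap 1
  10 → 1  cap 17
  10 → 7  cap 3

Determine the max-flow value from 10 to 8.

augment #1: 10→0→8 bottleneck 1, total now 1
augment #2: 10→7→8 bottleneck 3, total now 4
augment #3: 10→1→2→8 bottleneck 10, total now 14

Maximum flow value: 14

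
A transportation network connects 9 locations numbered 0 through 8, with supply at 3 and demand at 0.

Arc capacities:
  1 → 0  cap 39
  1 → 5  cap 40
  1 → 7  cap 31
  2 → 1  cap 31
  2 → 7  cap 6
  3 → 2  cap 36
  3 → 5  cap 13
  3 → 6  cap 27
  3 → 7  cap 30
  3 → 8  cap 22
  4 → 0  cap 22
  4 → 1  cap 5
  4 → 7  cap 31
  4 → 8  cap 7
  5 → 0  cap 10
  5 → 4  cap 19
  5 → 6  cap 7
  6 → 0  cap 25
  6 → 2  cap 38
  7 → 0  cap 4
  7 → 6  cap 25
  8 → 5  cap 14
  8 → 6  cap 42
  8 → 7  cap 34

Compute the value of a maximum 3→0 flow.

Maximum flow value: 87

augment #1: 3→5→0 bottleneck 10, total now 10
augment #2: 3→6→0 bottleneck 25, total now 35
augment #3: 3→7→0 bottleneck 4, total now 39
augment #4: 3→2→1→0 bottleneck 31, total now 70
augment #5: 3→5→4→0 bottleneck 3, total now 73
augment #6: 3→8→5→4→0 bottleneck 14, total now 87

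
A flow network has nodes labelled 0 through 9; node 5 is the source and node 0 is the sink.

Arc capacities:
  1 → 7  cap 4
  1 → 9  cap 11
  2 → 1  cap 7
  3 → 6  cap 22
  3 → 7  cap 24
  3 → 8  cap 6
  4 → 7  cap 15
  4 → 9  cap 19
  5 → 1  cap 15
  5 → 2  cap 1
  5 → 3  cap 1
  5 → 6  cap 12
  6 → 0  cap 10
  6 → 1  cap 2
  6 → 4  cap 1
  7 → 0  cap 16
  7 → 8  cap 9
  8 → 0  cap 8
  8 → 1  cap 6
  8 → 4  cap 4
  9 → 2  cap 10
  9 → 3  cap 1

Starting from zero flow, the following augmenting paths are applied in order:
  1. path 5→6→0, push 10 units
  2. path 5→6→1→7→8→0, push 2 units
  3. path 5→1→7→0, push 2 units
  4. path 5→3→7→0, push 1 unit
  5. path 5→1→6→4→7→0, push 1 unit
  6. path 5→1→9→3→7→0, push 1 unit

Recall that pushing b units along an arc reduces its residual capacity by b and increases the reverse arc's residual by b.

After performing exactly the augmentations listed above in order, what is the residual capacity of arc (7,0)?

Residual capacity of (7,0): 11

after path 1 (5→6→0, push 10): res(7,0)=16
after path 2 (5→6→1→7→8→0, push 2): res(7,0)=16
after path 3 (5→1→7→0, push 2): res(7,0)=14
after path 4 (5→3→7→0, push 1): res(7,0)=13
after path 5 (5→1→6→4→7→0, push 1): res(7,0)=12
after path 6 (5→1→9→3→7→0, push 1): res(7,0)=11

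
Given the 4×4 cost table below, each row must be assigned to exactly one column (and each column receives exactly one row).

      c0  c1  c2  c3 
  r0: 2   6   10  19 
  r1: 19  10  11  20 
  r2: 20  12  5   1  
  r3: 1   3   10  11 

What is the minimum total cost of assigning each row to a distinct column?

optimal assignment: row0→col0 (cost 2), row1→col2 (cost 11), row2→col3 (cost 1), row3→col1 (cost 3)
total = 2 + 11 + 1 + 3 = 17

Minimum assignment cost: 17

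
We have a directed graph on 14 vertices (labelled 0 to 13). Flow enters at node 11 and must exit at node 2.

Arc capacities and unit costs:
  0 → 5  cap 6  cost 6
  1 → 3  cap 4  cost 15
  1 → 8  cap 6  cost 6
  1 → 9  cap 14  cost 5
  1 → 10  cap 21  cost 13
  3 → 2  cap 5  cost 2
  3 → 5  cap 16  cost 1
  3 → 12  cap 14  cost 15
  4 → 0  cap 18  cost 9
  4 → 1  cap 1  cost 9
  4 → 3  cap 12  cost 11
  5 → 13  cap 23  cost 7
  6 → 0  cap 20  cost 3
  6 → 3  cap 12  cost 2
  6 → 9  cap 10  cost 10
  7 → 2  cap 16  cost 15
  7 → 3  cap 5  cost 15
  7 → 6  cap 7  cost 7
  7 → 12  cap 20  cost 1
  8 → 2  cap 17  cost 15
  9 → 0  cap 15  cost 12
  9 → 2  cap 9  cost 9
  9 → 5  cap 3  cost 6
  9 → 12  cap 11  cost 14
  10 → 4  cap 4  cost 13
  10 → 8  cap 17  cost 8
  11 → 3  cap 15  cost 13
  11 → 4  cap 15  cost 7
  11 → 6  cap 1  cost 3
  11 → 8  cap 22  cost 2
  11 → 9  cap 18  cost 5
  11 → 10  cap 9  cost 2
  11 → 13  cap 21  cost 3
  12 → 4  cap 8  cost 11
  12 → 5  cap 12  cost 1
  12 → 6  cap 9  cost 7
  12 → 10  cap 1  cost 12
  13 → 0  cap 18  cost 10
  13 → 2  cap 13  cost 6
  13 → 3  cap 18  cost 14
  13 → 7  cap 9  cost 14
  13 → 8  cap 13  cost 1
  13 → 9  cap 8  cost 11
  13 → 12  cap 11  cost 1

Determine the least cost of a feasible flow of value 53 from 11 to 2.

Minimum cost for 53 units: 902

shortest-cost path #1: 11→6→3→2 push 1 @ unit cost 7 (adds 7)
shortest-cost path #2: 11→13→2 push 13 @ unit cost 9 (adds 117)
shortest-cost path #3: 11→9→2 push 9 @ unit cost 14 (adds 126)
shortest-cost path #4: 11→3→2 push 4 @ unit cost 15 (adds 60)
shortest-cost path #5: 11→8→2 push 17 @ unit cost 17 (adds 289)
shortest-cost path #6: 11→13→7→2 push 8 @ unit cost 32 (adds 256)
shortest-cost path #7: 11→9→5→13→7→2 push 1 @ unit cost 47 (adds 47)
total cost = 902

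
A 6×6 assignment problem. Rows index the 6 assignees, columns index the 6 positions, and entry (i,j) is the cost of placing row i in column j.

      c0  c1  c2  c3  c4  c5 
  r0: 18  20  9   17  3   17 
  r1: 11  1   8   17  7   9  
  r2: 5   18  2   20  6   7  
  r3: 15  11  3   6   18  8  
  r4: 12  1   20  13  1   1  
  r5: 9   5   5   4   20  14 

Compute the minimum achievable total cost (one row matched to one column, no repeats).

optimal assignment: row0→col4 (cost 3), row1→col1 (cost 1), row2→col0 (cost 5), row3→col2 (cost 3), row4→col5 (cost 1), row5→col3 (cost 4)
total = 3 + 1 + 5 + 3 + 1 + 4 = 17

Minimum assignment cost: 17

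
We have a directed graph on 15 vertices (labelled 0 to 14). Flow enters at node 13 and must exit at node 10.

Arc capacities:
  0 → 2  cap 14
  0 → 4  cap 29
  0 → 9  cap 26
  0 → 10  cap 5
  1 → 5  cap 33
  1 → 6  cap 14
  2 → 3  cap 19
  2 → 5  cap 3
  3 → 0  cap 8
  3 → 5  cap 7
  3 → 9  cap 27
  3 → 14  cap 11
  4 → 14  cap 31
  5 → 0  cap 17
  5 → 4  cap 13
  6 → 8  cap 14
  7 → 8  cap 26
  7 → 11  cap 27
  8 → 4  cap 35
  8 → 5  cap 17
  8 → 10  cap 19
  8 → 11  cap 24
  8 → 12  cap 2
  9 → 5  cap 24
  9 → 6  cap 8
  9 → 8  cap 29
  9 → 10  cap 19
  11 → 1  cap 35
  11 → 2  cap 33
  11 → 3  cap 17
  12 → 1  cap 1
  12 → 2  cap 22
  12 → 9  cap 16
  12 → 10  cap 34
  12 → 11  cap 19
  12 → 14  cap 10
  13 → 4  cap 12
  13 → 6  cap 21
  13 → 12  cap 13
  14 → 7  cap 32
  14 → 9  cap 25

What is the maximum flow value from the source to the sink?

Maximum flow value: 39

augment #1: 13→12→10 bottleneck 13, total now 13
augment #2: 13→6→8→10 bottleneck 14, total now 27
augment #3: 13→4→14→9→10 bottleneck 12, total now 39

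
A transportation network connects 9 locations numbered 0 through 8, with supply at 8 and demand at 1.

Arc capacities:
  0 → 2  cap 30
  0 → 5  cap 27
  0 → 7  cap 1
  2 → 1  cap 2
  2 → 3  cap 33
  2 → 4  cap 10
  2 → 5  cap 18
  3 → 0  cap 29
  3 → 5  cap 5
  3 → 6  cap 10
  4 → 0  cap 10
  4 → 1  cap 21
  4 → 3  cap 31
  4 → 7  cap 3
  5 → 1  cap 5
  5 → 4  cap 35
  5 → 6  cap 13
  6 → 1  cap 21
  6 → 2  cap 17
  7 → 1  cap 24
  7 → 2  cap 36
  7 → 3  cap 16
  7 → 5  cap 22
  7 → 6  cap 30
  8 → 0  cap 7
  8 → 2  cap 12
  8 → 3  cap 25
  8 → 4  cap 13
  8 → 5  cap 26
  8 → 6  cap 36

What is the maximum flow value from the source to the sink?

Maximum flow value: 53

augment #1: 8→2→1 bottleneck 2, total now 2
augment #2: 8→4→1 bottleneck 13, total now 15
augment #3: 8→5→1 bottleneck 5, total now 20
augment #4: 8→6→1 bottleneck 21, total now 41
augment #5: 8→0→7→1 bottleneck 1, total now 42
augment #6: 8→2→4→1 bottleneck 8, total now 50
augment #7: 8→2→4→7→1 bottleneck 2, total now 52
augment #8: 8→5→4→7→1 bottleneck 1, total now 53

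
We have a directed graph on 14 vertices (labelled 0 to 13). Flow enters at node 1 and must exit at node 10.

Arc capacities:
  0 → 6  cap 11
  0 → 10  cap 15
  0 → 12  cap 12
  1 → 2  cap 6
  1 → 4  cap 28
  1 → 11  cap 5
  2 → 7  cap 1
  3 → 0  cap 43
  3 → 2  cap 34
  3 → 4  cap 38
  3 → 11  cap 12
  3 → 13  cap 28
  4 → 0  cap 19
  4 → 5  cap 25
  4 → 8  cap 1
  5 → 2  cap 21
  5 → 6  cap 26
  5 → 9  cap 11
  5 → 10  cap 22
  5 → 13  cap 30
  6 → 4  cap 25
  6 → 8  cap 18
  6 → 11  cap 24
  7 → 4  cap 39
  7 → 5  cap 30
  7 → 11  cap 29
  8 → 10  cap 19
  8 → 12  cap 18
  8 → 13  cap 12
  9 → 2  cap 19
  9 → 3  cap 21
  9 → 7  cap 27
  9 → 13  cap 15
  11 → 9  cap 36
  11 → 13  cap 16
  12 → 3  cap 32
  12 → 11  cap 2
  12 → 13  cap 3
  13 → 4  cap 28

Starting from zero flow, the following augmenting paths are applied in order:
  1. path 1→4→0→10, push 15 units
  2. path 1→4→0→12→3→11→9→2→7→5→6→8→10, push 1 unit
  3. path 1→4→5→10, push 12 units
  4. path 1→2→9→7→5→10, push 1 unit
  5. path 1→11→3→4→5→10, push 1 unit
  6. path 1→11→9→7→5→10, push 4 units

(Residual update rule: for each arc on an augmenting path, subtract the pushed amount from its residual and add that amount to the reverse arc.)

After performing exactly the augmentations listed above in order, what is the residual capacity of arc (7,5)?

after path 1 (1→4→0→10, push 15): res(7,5)=30
after path 2 (1→4→0→12→3→11→9→2→7→5→6→8→10, push 1): res(7,5)=29
after path 3 (1→4→5→10, push 12): res(7,5)=29
after path 4 (1→2→9→7→5→10, push 1): res(7,5)=28
after path 5 (1→11→3→4→5→10, push 1): res(7,5)=28
after path 6 (1→11→9→7→5→10, push 4): res(7,5)=24

Residual capacity of (7,5): 24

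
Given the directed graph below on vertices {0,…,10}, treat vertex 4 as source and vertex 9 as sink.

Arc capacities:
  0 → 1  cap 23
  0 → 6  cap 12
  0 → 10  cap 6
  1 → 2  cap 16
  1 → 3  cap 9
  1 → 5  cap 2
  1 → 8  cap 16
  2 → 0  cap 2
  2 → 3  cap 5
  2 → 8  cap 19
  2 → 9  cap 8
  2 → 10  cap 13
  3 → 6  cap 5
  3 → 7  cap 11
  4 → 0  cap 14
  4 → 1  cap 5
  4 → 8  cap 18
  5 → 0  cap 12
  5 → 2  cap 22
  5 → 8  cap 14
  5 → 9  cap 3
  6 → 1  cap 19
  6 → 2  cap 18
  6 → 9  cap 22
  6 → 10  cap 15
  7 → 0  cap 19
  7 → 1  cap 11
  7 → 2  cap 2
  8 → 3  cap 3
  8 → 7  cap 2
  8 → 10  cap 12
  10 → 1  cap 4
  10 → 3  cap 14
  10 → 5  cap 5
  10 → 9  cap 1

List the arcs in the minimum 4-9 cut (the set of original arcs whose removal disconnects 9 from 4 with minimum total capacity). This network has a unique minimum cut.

augment #1: 4→0→6→9 push 12
augment #2: 4→0→10→9 push 1
augment #3: 4→1→2→9 push 5
augment #4: 4→0→1→2→9 push 1
augment #5: 4→8→3→6→9 push 3
augment #6: 4→8→7→2→9 push 2
augment #7: 4→8→10→5→9 push 3
augment #8: 4→8→10→3→6→9 push 2
max flow = 29; residual-reachable set from 4 gives S-side
cut edges (S→T): {(0,6), (2,9), (3,6), (5,9), (10,9)} total cap 29

Min-cut arcs: {(0,6), (2,9), (3,6), (5,9), (10,9)} (total capacity 29)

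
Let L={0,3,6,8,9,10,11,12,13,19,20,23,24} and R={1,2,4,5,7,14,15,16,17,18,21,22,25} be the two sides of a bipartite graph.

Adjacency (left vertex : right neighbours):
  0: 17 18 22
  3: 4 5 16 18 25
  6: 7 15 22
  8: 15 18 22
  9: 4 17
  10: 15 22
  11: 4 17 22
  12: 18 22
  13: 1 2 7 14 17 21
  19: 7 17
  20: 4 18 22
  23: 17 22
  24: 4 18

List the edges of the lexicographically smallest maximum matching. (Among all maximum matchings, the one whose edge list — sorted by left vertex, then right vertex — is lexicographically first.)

Lex-smallest maximum matching: {(0,17), (3,5), (6,7), (8,15), (9,4), (10,22), (12,18), (13,1)}

|M| = 8 (so the lex-smallest maximum matching has 8 edges)
process left vertices in ascending order; for each, take the smallest-labelled available neighbour that still permits 8 edges overall, or leave it unmatched if none does
lex-smallest matching: {0-17, 3-5, 6-7, 8-15, 9-4, 10-22, 12-18, 13-1}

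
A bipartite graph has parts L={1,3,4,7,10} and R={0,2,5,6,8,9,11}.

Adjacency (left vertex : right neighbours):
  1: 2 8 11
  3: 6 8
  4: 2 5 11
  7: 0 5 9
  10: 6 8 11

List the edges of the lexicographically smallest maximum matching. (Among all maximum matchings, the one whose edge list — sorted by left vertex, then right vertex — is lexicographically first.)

Lex-smallest maximum matching: {(1,2), (3,6), (4,5), (7,0), (10,8)}

|M| = 5 (so the lex-smallest maximum matching has 5 edges)
process left vertices in ascending order; for each, take the smallest-labelled available neighbour that still permits 5 edges overall, or leave it unmatched if none does
lex-smallest matching: {1-2, 3-6, 4-5, 7-0, 10-8}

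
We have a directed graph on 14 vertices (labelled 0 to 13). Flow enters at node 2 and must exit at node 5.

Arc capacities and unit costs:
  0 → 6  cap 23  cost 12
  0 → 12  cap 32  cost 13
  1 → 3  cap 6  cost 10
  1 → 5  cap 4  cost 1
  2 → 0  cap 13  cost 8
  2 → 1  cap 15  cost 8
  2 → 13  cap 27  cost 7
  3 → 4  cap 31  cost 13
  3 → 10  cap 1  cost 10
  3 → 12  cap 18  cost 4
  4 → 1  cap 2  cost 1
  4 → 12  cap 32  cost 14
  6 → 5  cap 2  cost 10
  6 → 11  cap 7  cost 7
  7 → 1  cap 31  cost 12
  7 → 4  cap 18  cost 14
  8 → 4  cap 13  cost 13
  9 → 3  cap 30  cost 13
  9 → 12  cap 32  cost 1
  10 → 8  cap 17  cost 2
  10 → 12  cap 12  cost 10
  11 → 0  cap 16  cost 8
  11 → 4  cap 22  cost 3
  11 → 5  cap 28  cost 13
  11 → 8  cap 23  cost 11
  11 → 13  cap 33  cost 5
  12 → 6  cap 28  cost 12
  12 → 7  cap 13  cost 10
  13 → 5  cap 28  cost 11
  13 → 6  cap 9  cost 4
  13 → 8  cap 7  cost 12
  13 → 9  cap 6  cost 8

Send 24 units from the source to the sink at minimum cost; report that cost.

Minimum cost for 24 units: 396

shortest-cost path #1: 2→1→5 push 4 @ unit cost 9 (adds 36)
shortest-cost path #2: 2→13→5 push 20 @ unit cost 18 (adds 360)
total cost = 396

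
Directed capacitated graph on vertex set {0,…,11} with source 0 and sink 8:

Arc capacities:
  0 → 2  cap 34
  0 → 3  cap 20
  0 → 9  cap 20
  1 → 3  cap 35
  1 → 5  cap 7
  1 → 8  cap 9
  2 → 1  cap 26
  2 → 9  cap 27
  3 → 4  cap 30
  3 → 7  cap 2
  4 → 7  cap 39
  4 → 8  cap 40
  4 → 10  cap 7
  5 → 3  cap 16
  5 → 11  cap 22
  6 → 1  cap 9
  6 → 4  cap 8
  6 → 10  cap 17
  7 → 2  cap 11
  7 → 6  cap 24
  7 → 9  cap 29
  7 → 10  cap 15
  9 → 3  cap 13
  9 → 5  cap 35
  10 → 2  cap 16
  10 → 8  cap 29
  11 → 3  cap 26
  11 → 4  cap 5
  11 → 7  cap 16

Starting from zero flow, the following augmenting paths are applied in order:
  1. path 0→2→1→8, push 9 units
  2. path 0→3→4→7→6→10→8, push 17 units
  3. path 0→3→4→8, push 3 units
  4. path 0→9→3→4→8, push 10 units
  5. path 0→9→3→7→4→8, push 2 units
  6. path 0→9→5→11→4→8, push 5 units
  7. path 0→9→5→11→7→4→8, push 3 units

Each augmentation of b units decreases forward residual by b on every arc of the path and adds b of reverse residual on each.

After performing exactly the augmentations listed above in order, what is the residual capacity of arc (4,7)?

Residual capacity of (4,7): 27

after path 1 (0→2→1→8, push 9): res(4,7)=39
after path 2 (0→3→4→7→6→10→8, push 17): res(4,7)=22
after path 3 (0→3→4→8, push 3): res(4,7)=22
after path 4 (0→9→3→4→8, push 10): res(4,7)=22
after path 5 (0→9→3→7→4→8, push 2): res(4,7)=24
after path 6 (0→9→5→11→4→8, push 5): res(4,7)=24
after path 7 (0→9→5→11→7→4→8, push 3): res(4,7)=27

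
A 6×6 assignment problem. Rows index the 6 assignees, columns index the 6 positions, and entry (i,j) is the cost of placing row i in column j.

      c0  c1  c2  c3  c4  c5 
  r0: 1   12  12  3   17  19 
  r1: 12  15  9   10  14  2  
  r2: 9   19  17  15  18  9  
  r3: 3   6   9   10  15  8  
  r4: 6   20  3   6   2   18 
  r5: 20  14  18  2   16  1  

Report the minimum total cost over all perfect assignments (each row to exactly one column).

Minimum assignment cost: 29

optimal assignment: row0→col0 (cost 1), row1→col2 (cost 9), row2→col5 (cost 9), row3→col1 (cost 6), row4→col4 (cost 2), row5→col3 (cost 2)
total = 1 + 9 + 9 + 6 + 2 + 2 = 29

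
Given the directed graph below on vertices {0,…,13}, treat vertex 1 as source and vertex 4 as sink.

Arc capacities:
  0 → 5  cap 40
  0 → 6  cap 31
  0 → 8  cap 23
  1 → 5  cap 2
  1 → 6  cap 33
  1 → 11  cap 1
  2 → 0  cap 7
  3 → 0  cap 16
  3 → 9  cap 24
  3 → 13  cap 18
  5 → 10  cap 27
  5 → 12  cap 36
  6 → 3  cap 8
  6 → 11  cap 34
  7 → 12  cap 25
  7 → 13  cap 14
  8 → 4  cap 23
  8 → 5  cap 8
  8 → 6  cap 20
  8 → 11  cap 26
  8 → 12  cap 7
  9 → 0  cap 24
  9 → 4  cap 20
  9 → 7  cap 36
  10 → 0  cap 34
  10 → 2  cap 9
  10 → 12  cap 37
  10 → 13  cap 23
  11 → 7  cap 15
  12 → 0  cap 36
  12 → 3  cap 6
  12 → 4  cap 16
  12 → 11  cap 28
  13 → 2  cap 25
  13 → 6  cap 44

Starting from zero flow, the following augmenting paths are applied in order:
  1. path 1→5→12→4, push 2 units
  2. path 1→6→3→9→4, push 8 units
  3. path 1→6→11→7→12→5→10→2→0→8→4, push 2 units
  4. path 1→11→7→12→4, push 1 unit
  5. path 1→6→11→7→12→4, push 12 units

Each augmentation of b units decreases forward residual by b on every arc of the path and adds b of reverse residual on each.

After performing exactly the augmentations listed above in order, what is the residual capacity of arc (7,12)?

after path 1 (1→5→12→4, push 2): res(7,12)=25
after path 2 (1→6→3→9→4, push 8): res(7,12)=25
after path 3 (1→6→11→7→12→5→10→2→0→8→4, push 2): res(7,12)=23
after path 4 (1→11→7→12→4, push 1): res(7,12)=22
after path 5 (1→6→11→7→12→4, push 12): res(7,12)=10

Residual capacity of (7,12): 10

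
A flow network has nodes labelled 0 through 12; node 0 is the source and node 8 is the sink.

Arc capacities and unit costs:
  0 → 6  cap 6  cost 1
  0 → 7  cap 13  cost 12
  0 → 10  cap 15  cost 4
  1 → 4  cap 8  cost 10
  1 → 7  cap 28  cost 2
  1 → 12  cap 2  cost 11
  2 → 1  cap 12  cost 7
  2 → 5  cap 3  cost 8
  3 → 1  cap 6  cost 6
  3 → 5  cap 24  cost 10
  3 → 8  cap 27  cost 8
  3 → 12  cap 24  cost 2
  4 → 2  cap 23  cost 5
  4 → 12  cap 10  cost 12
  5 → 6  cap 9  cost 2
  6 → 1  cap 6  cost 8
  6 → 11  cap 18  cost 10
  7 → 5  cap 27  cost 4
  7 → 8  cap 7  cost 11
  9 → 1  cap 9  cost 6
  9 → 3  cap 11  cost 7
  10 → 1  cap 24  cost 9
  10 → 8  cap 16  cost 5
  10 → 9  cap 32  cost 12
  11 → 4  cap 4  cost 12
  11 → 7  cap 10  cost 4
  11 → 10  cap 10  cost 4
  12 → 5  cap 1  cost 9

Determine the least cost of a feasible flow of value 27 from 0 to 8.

shortest-cost path #1: 0→10→8 push 15 @ unit cost 9 (adds 135)
shortest-cost path #2: 0→6→11→10→8 push 1 @ unit cost 20 (adds 20)
shortest-cost path #3: 0→6→1→7→8 push 5 @ unit cost 22 (adds 110)
shortest-cost path #4: 0→7→8 push 2 @ unit cost 23 (adds 46)
shortest-cost path #5: 0→7→1→6→11→10→9→3→8 push 4 @ unit cost 43 (adds 172)
total cost = 483

Minimum cost for 27 units: 483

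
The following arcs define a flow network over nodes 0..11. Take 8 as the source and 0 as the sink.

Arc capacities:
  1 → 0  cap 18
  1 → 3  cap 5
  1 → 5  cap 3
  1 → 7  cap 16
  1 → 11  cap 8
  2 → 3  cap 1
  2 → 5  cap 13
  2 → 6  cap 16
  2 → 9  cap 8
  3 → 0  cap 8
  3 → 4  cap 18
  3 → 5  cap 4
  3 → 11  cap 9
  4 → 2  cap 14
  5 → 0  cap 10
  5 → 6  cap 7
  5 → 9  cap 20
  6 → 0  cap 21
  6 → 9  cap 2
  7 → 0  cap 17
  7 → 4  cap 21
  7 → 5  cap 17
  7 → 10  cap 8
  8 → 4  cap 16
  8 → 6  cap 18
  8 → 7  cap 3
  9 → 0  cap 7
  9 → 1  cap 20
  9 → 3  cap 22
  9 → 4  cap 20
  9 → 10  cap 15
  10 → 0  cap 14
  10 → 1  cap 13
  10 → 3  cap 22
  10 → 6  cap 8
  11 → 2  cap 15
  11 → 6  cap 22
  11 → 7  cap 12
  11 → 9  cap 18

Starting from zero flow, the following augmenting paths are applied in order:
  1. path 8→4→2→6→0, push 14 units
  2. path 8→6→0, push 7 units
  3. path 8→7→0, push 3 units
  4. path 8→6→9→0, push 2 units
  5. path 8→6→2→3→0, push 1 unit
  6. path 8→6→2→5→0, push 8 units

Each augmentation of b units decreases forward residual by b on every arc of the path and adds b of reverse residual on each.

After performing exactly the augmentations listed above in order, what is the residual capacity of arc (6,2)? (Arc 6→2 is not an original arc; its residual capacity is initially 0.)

Residual capacity of (6,2): 5

after path 1 (8→4→2→6→0, push 14): res(6,2)=14
after path 2 (8→6→0, push 7): res(6,2)=14
after path 3 (8→7→0, push 3): res(6,2)=14
after path 4 (8→6→9→0, push 2): res(6,2)=14
after path 5 (8→6→2→3→0, push 1): res(6,2)=13
after path 6 (8→6→2→5→0, push 8): res(6,2)=5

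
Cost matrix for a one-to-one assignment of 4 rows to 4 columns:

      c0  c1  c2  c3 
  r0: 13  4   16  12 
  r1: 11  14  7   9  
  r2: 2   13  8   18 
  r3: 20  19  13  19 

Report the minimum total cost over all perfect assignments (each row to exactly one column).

optimal assignment: row0→col1 (cost 4), row1→col3 (cost 9), row2→col0 (cost 2), row3→col2 (cost 13)
total = 4 + 9 + 2 + 13 = 28

Minimum assignment cost: 28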